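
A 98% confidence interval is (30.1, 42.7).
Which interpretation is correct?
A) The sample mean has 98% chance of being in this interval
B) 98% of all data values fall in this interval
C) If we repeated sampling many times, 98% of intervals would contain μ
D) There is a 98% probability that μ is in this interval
C

A) Wrong — x̄ is observed and sits in the interval by construction.
B) Wrong — a CI is about the parameter μ, not individual data values.
C) Correct — this is the frequentist long-run coverage interpretation.
D) Wrong — μ is fixed; the randomness lives in the interval, not in μ.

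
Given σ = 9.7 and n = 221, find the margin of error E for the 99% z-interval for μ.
Margin of error = 1.68

Margin of error = z* · σ/√n
= 2.576 · 9.7/√221
= 2.576 · 9.7/14.8661
= 1.68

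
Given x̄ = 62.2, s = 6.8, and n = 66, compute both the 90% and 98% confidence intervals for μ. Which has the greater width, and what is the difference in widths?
98% CI is wider by 1.20

df = 65
90% CI: t* = 1.669, (60.80, 63.60), width = 2 · t* · s/√n = 2.79
98% CI: t* = 2.385, (60.20, 64.20), width = 2 · t* · s/√n = 3.99

The 98% CI is wider by 3.99 - 2.79 = 1.20.
Higher confidence requires a wider interval.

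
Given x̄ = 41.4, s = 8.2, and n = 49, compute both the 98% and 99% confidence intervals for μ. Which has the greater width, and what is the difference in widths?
99% CI is wider by 0.64

df = 48
98% CI: t* = 2.407, (38.58, 44.22), width = 2 · t* · s/√n = 5.64
99% CI: t* = 2.682, (38.26, 44.54), width = 2 · t* · s/√n = 6.28

The 99% CI is wider by 6.28 - 5.64 = 0.64.
Higher confidence requires a wider interval.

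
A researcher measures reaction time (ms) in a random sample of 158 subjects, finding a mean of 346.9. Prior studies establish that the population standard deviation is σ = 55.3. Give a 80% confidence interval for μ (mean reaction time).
(341.26, 352.54)

z-interval (σ known):
z* = 1.282 for 80% confidence

Margin of error = z* · σ/√n = 1.282 · 55.3/√158 = 5.64

CI: (346.9 - 5.64, 346.9 + 5.64) = (341.26, 352.54)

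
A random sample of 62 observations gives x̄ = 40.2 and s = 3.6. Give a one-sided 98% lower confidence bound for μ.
μ ≥ 39.24

Lower bound (one-sided):
t* = 2.099 (one-sided for 98%)
Lower bound = x̄ - t* · s/√n = 40.2 - 2.099 · 3.6/√62 = 39.24

We are 98% confident that μ ≥ 39.24.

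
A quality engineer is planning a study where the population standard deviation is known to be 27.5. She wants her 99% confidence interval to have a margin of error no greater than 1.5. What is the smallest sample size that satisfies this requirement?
n ≥ 2231

For margin E ≤ 1.5:
n ≥ (z* · σ / E)²
n ≥ (2.576 · 27.5 / 1.5)²
n ≥ 2230.36

Minimum n = 2231 (rounding up)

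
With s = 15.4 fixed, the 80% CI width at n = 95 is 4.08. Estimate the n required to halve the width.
n ≈ 380

CI width ∝ 1/√n
To reduce width by factor 2, need √n to grow by 2 → need 2² = 4 times as many samples.

Current: n = 95, width = 4.08
New: n = 380, width ≈ 2.03

Width reduced by factor of 4.08/2.03 = 2.01.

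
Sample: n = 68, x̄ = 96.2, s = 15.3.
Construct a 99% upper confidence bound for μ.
μ ≤ 100.62

Upper bound (one-sided):
t* = 2.383 (one-sided for 99%)
Upper bound = x̄ + t* · s/√n = 96.2 + 2.383 · 15.3/√68 = 100.62

We are 99% confident that μ ≤ 100.62.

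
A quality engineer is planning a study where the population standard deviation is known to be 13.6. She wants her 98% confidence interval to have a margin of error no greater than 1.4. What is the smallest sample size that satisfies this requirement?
n ≥ 511

For margin E ≤ 1.4:
n ≥ (z* · σ / E)²
n ≥ (2.326 · 13.6 / 1.4)²
n ≥ 510.55

Minimum n = 511 (rounding up)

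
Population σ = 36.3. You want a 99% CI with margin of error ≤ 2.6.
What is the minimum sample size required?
n ≥ 1294

For margin E ≤ 2.6:
n ≥ (z* · σ / E)²
n ≥ (2.576 · 36.3 / 2.6)²
n ≥ 1293.48

Minimum n = 1294 (rounding up)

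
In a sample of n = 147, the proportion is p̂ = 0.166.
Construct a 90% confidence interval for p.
(0.116, 0.216)

Proportion CI:
SE = √(p̂(1-p̂)/n) = √(0.166 · 0.834 / 147) = 0.03069

z* = 1.645
Margin = z* · SE = 1.645 · 0.03069 = 0.0505

CI: 0.166 ± 0.0505 = (0.116, 0.216)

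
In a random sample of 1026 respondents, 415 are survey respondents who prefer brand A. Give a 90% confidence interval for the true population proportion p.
(0.379, 0.430)

Proportion CI:
p̂ = 415/1026 = 0.40448
SE = √(p̂(1-p̂)/n) = √(0.40448 · 0.59552 / 1026) = 0.01532

z* = 1.645
Margin = z* · SE = 1.645 · 0.01532 = 0.0252

CI: 0.40448 ± 0.0252 = (0.379, 0.430)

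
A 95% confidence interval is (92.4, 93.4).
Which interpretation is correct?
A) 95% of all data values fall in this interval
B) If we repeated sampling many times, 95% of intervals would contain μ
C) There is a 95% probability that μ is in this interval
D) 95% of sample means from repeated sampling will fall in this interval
B

A) Wrong — a CI is about the parameter μ, not individual data values.
B) Correct — this is the frequentist long-run coverage interpretation.
C) Wrong — μ is fixed; the randomness lives in the interval, not in μ.
D) Wrong — coverage applies to intervals containing μ, not to future x̄ values.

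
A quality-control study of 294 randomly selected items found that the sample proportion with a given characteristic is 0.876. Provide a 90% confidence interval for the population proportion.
(0.844, 0.908)

Proportion CI:
SE = √(p̂(1-p̂)/n) = √(0.876 · 0.124 / 294) = 0.01922

z* = 1.645
Margin = z* · SE = 1.645 · 0.01922 = 0.0316

CI: 0.876 ± 0.0316 = (0.844, 0.908)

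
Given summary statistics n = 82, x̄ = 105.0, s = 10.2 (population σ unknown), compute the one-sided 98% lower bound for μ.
μ ≥ 102.65

Lower bound (one-sided):
t* = 2.087 (one-sided for 98%)
Lower bound = x̄ - t* · s/√n = 105.0 - 2.087 · 10.2/√82 = 102.65

We are 98% confident that μ ≥ 102.65.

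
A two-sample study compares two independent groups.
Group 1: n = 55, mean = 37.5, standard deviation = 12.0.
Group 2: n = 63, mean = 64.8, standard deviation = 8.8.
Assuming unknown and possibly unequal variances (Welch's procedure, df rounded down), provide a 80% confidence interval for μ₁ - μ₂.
(-29.83, -24.77)

Difference: x̄₁ - x̄₂ = -27.30
SE = √(s₁²/n₁ + s₂²/n₂) = √(12.0²/55 + 8.8²/63) = 1.9615
df = 97.83 → 97 (Welch–Satterthwaite, rounded down)
t* = 1.290

CI: -27.30 ± 1.290 · 1.9615 = -27.30 ± 2.53 = (-29.83, -24.77)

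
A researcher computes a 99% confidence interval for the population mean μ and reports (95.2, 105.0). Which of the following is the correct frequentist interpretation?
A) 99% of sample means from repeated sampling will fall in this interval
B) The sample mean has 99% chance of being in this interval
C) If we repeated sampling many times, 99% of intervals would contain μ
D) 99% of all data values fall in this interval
C

A) Wrong — coverage applies to intervals containing μ, not to future x̄ values.
B) Wrong — x̄ is observed and sits in the interval by construction.
C) Correct — this is the frequentist long-run coverage interpretation.
D) Wrong — a CI is about the parameter μ, not individual data values.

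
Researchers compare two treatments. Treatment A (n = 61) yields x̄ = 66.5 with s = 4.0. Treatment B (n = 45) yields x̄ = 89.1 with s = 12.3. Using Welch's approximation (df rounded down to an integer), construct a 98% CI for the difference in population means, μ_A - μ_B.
(-27.17, -18.03)

Difference: x̄₁ - x̄₂ = -22.60
SE = √(s₁²/n₁ + s₂²/n₂) = √(4.0²/61 + 12.3²/45) = 1.9038
df = 50.91 → 50 (Welch–Satterthwaite, rounded down)
t* = 2.403

CI: -22.60 ± 2.403 · 1.9038 = -22.60 ± 4.57 = (-27.17, -18.03)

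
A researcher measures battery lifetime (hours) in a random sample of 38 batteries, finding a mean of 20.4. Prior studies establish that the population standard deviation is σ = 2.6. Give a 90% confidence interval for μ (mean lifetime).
(19.71, 21.09)

z-interval (σ known):
z* = 1.645 for 90% confidence

Margin of error = z* · σ/√n = 1.645 · 2.6/√38 = 0.69

CI: (20.4 - 0.69, 20.4 + 0.69) = (19.71, 21.09)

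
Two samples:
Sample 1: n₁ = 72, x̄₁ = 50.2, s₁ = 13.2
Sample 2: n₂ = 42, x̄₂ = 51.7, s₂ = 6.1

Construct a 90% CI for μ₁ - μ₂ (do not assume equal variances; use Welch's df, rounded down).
(-4.52, 1.52)

Difference: x̄₁ - x̄₂ = -1.50
SE = √(s₁²/n₁ + s₂²/n₂) = √(13.2²/72 + 6.1²/42) = 1.8182
df = 107.54 → 107 (Welch–Satterthwaite, rounded down)
t* = 1.659

CI: -1.50 ± 1.659 · 1.8182 = -1.50 ± 3.02 = (-4.52, 1.52)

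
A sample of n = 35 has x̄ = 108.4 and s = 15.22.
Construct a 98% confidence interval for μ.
(102.12, 114.68)

t-interval (σ unknown):
df = n - 1 = 34
t* = 2.441 for 98% confidence

Margin of error = t* · s/√n = 2.441 · 15.22/√35 = 6.28

CI: (102.12, 114.68)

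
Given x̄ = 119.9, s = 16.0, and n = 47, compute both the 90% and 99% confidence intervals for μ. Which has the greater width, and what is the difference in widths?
99% CI is wider by 4.70

df = 46
90% CI: t* = 1.679, (115.98, 123.82), width = 2 · t* · s/√n = 7.84
99% CI: t* = 2.687, (113.63, 126.17), width = 2 · t* · s/√n = 12.54

The 99% CI is wider by 12.54 - 7.84 = 4.70.
Higher confidence requires a wider interval.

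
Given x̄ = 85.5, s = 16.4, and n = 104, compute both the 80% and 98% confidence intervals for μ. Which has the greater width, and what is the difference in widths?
98% CI is wider by 3.45

df = 103
80% CI: t* = 1.290, (83.43, 87.57), width = 2 · t* · s/√n = 4.15
98% CI: t* = 2.363, (81.70, 89.30), width = 2 · t* · s/√n = 7.60

The 98% CI is wider by 7.60 - 4.15 = 3.45.
Higher confidence requires a wider interval.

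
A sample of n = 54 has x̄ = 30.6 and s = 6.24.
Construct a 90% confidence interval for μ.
(29.18, 32.02)

t-interval (σ unknown):
df = n - 1 = 53
t* = 1.674 for 90% confidence

Margin of error = t* · s/√n = 1.674 · 6.24/√54 = 1.42

CI: (29.18, 32.02)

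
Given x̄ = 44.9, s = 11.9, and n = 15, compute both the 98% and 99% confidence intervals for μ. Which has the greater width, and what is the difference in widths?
99% CI is wider by 2.17

df = 14
98% CI: t* = 2.624, (36.84, 52.96), width = 2 · t* · s/√n = 16.12
99% CI: t* = 2.977, (35.75, 54.05), width = 2 · t* · s/√n = 18.29

The 99% CI is wider by 18.29 - 16.12 = 2.17.
Higher confidence requires a wider interval.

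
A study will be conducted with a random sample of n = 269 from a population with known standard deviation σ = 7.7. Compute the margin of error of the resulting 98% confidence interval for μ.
Margin of error = 1.09

Margin of error = z* · σ/√n
= 2.326 · 7.7/√269
= 2.326 · 7.7/16.4012
= 1.09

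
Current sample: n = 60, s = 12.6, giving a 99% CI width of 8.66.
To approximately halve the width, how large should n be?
n ≈ 240

CI width ∝ 1/√n
To reduce width by factor 2, need √n to grow by 2 → need 2² = 4 times as many samples.

Current: n = 60, width = 8.66
New: n = 240, width ≈ 4.22

Width reduced by factor of 8.66/4.22 = 2.05.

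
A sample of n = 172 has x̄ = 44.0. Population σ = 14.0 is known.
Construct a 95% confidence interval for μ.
(41.91, 46.09)

z-interval (σ known):
z* = 1.960 for 95% confidence

Margin of error = z* · σ/√n = 1.960 · 14.0/√172 = 2.09

CI: (44.0 - 2.09, 44.0 + 2.09) = (41.91, 46.09)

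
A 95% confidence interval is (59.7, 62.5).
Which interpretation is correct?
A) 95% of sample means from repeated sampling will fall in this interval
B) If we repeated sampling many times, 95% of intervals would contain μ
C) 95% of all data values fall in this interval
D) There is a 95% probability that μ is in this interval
B

A) Wrong — coverage applies to intervals containing μ, not to future x̄ values.
B) Correct — this is the frequentist long-run coverage interpretation.
C) Wrong — a CI is about the parameter μ, not individual data values.
D) Wrong — μ is fixed; the randomness lives in the interval, not in μ.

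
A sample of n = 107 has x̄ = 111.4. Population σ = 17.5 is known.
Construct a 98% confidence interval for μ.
(107.46, 115.34)

z-interval (σ known):
z* = 2.326 for 98% confidence

Margin of error = z* · σ/√n = 2.326 · 17.5/√107 = 3.94

CI: (111.4 - 3.94, 111.4 + 3.94) = (107.46, 115.34)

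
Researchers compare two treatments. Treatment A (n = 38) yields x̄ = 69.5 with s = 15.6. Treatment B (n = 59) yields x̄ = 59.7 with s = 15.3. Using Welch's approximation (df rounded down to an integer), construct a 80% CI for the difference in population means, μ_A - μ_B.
(5.64, 13.96)

Difference: x̄₁ - x̄₂ = 9.80
SE = √(s₁²/n₁ + s₂²/n₂) = √(15.6²/38 + 15.3²/59) = 3.2205
df = 77.96 → 77 (Welch–Satterthwaite, rounded down)
t* = 1.293

CI: 9.80 ± 1.293 · 3.2205 = 9.80 ± 4.16 = (5.64, 13.96)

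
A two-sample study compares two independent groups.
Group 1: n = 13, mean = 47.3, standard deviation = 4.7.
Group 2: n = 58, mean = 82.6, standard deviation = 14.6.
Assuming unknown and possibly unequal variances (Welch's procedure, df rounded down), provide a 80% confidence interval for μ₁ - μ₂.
(-38.30, -32.30)

Difference: x̄₁ - x̄₂ = -35.30
SE = √(s₁²/n₁ + s₂²/n₂) = √(4.7²/13 + 14.6²/58) = 2.3183
df = 60.48 → 60 (Welch–Satterthwaite, rounded down)
t* = 1.296

CI: -35.30 ± 1.296 · 2.3183 = -35.30 ± 3.00 = (-38.30, -32.30)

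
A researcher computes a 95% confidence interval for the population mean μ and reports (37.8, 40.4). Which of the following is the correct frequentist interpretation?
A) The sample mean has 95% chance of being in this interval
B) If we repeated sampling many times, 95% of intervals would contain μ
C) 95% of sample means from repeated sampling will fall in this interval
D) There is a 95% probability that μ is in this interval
B

A) Wrong — x̄ is observed and sits in the interval by construction.
B) Correct — this is the frequentist long-run coverage interpretation.
C) Wrong — coverage applies to intervals containing μ, not to future x̄ values.
D) Wrong — μ is fixed; the randomness lives in the interval, not in μ.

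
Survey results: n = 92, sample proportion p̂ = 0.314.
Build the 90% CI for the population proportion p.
(0.234, 0.394)

Proportion CI:
SE = √(p̂(1-p̂)/n) = √(0.314 · 0.686 / 92) = 0.04839

z* = 1.645
Margin = z* · SE = 1.645 · 0.04839 = 0.0796

CI: 0.314 ± 0.0796 = (0.234, 0.394)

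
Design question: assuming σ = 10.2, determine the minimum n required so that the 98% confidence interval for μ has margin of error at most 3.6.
n ≥ 44

For margin E ≤ 3.6:
n ≥ (z* · σ / E)²
n ≥ (2.326 · 10.2 / 3.6)²
n ≥ 43.43

Minimum n = 44 (rounding up)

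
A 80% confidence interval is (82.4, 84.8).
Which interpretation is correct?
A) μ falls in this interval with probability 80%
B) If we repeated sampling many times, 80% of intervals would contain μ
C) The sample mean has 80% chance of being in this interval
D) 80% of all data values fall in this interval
B

A) Wrong — μ is fixed; the randomness lives in the interval, not in μ.
B) Correct — this is the frequentist long-run coverage interpretation.
C) Wrong — x̄ is observed and sits in the interval by construction.
D) Wrong — a CI is about the parameter μ, not individual data values.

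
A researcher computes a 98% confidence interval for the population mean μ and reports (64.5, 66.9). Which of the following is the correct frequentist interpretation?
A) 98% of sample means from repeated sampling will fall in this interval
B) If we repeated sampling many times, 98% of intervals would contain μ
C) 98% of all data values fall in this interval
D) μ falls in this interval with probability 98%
B

A) Wrong — coverage applies to intervals containing μ, not to future x̄ values.
B) Correct — this is the frequentist long-run coverage interpretation.
C) Wrong — a CI is about the parameter μ, not individual data values.
D) Wrong — μ is fixed; the randomness lives in the interval, not in μ.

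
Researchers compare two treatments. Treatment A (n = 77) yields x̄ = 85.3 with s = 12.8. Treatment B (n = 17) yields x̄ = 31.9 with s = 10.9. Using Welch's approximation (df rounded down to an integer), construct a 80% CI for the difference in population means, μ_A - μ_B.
(49.43, 57.37)

Difference: x̄₁ - x̄₂ = 53.40
SE = √(s₁²/n₁ + s₂²/n₂) = √(12.8²/77 + 10.9²/17) = 3.0194
df = 26.70 → 26 (Welch–Satterthwaite, rounded down)
t* = 1.315

CI: 53.40 ± 1.315 · 3.0194 = 53.40 ± 3.97 = (49.43, 57.37)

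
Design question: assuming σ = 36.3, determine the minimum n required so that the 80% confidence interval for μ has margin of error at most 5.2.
n ≥ 81

For margin E ≤ 5.2:
n ≥ (z* · σ / E)²
n ≥ (1.282 · 36.3 / 5.2)²
n ≥ 80.09

Minimum n = 81 (rounding up)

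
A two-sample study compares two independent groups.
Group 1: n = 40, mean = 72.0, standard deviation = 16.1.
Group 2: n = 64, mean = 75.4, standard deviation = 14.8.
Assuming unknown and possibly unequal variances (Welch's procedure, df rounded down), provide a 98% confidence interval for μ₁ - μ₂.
(-10.88, 4.08)

Difference: x̄₁ - x̄₂ = -3.40
SE = √(s₁²/n₁ + s₂²/n₂) = √(16.1²/40 + 14.8²/64) = 3.1469
df = 77.66 → 77 (Welch–Satterthwaite, rounded down)
t* = 2.376

CI: -3.40 ± 2.376 · 3.1469 = -3.40 ± 7.48 = (-10.88, 4.08)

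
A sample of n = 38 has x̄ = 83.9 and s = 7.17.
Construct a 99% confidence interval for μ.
(80.74, 87.06)

t-interval (σ unknown):
df = n - 1 = 37
t* = 2.715 for 99% confidence

Margin of error = t* · s/√n = 2.715 · 7.17/√38 = 3.16

CI: (80.74, 87.06)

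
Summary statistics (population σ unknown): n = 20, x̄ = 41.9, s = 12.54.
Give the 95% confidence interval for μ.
(36.03, 47.77)

t-interval (σ unknown):
df = n - 1 = 19
t* = 2.093 for 95% confidence

Margin of error = t* · s/√n = 2.093 · 12.54/√20 = 5.87

CI: (36.03, 47.77)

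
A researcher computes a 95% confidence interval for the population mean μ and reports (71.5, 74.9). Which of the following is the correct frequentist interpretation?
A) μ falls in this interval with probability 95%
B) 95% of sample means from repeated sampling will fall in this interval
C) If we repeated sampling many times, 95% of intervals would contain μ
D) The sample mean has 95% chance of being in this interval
C

A) Wrong — μ is fixed; the randomness lives in the interval, not in μ.
B) Wrong — coverage applies to intervals containing μ, not to future x̄ values.
C) Correct — this is the frequentist long-run coverage interpretation.
D) Wrong — x̄ is observed and sits in the interval by construction.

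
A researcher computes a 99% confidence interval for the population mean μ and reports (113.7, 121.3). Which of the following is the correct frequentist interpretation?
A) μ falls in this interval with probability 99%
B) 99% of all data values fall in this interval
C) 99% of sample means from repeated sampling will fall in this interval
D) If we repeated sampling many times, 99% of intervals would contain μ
D

A) Wrong — μ is fixed; the randomness lives in the interval, not in μ.
B) Wrong — a CI is about the parameter μ, not individual data values.
C) Wrong — coverage applies to intervals containing μ, not to future x̄ values.
D) Correct — this is the frequentist long-run coverage interpretation.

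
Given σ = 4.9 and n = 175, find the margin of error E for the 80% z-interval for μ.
Margin of error = 0.47

Margin of error = z* · σ/√n
= 1.282 · 4.9/√175
= 1.282 · 4.9/13.2288
= 0.47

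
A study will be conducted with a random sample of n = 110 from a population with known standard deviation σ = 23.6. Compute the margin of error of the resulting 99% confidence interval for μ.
Margin of error = 5.80

Margin of error = z* · σ/√n
= 2.576 · 23.6/√110
= 2.576 · 23.6/10.4881
= 5.80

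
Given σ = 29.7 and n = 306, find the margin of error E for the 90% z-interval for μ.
Margin of error = 2.79

Margin of error = z* · σ/√n
= 1.645 · 29.7/√306
= 1.645 · 29.7/17.4929
= 2.79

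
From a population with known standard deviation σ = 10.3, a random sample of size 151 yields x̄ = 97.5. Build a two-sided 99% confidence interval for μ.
(95.34, 99.66)

z-interval (σ known):
z* = 2.576 for 99% confidence

Margin of error = z* · σ/√n = 2.576 · 10.3/√151 = 2.16

CI: (97.5 - 2.16, 97.5 + 2.16) = (95.34, 99.66)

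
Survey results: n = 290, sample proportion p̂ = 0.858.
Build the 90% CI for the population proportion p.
(0.824, 0.892)

Proportion CI:
SE = √(p̂(1-p̂)/n) = √(0.858 · 0.142 / 290) = 0.02050

z* = 1.645
Margin = z* · SE = 1.645 · 0.02050 = 0.0337

CI: 0.858 ± 0.0337 = (0.824, 0.892)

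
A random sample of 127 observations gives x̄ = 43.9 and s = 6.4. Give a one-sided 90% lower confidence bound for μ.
μ ≥ 43.17

Lower bound (one-sided):
t* = 1.288 (one-sided for 90%)
Lower bound = x̄ - t* · s/√n = 43.9 - 1.288 · 6.4/√127 = 43.17

We are 90% confident that μ ≥ 43.17.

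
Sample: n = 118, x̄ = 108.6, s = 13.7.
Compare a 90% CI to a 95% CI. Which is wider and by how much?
95% CI is wider by 0.81

df = 117
90% CI: t* = 1.658, (106.51, 110.69), width = 2 · t* · s/√n = 4.18
95% CI: t* = 1.980, (106.10, 111.10), width = 2 · t* · s/√n = 4.99

The 95% CI is wider by 4.99 - 4.18 = 0.81.
Higher confidence requires a wider interval.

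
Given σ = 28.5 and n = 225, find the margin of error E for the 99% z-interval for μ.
Margin of error = 4.89

Margin of error = z* · σ/√n
= 2.576 · 28.5/√225
= 2.576 · 28.5/15.0000
= 4.89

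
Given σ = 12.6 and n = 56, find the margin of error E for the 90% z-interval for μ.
Margin of error = 2.77

Margin of error = z* · σ/√n
= 1.645 · 12.6/√56
= 1.645 · 12.6/7.4833
= 2.77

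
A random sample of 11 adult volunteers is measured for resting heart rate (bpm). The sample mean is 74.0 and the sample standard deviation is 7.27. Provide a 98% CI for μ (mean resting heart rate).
(67.94, 80.06)

t-interval (σ unknown):
df = n - 1 = 10
t* = 2.764 for 98% confidence

Margin of error = t* · s/√n = 2.764 · 7.27/√11 = 6.06

CI: (67.94, 80.06)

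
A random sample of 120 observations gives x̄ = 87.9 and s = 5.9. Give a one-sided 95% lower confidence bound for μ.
μ ≥ 87.01

Lower bound (one-sided):
t* = 1.658 (one-sided for 95%)
Lower bound = x̄ - t* · s/√n = 87.9 - 1.658 · 5.9/√120 = 87.01

We are 95% confident that μ ≥ 87.01.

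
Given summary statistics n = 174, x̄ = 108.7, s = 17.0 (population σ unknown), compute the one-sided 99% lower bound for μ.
μ ≥ 105.67

Lower bound (one-sided):
t* = 2.348 (one-sided for 99%)
Lower bound = x̄ - t* · s/√n = 108.7 - 2.348 · 17.0/√174 = 105.67

We are 99% confident that μ ≥ 105.67.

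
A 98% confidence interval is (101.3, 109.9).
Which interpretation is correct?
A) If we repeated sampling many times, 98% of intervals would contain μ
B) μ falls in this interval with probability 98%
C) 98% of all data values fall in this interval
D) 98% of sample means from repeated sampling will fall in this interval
A

A) Correct — this is the frequentist long-run coverage interpretation.
B) Wrong — μ is fixed; the randomness lives in the interval, not in μ.
C) Wrong — a CI is about the parameter μ, not individual data values.
D) Wrong — coverage applies to intervals containing μ, not to future x̄ values.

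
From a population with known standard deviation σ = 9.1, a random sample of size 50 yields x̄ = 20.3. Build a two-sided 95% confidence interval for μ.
(17.78, 22.82)

z-interval (σ known):
z* = 1.960 for 95% confidence

Margin of error = z* · σ/√n = 1.960 · 9.1/√50 = 2.52

CI: (20.3 - 2.52, 20.3 + 2.52) = (17.78, 22.82)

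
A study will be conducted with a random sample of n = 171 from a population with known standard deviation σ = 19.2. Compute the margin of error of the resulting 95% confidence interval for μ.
Margin of error = 2.88

Margin of error = z* · σ/√n
= 1.960 · 19.2/√171
= 1.960 · 19.2/13.0767
= 2.88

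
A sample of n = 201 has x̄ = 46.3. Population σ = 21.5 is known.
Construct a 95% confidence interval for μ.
(43.33, 49.27)

z-interval (σ known):
z* = 1.960 for 95% confidence

Margin of error = z* · σ/√n = 1.960 · 21.5/√201 = 2.97

CI: (46.3 - 2.97, 46.3 + 2.97) = (43.33, 49.27)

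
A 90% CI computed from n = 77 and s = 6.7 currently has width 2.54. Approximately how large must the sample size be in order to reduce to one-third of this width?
n ≈ 693

CI width ∝ 1/√n
To reduce width by factor 3, need √n to grow by 3 → need 3² = 9 times as many samples.

Current: n = 77, width = 2.54
New: n = 693, width ≈ 0.84

Width reduced by factor of 2.54/0.84 = 3.02.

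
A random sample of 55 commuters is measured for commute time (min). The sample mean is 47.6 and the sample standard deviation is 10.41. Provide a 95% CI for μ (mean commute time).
(44.79, 50.41)

t-interval (σ unknown):
df = n - 1 = 54
t* = 2.005 for 95% confidence

Margin of error = t* · s/√n = 2.005 · 10.41/√55 = 2.81

CI: (44.79, 50.41)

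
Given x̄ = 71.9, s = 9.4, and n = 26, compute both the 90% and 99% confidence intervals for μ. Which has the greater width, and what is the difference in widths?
99% CI is wider by 3.98

df = 25
90% CI: t* = 1.708, (68.75, 75.05), width = 2 · t* · s/√n = 6.30
99% CI: t* = 2.787, (66.76, 77.04), width = 2 · t* · s/√n = 10.28

The 99% CI is wider by 10.28 - 6.30 = 3.98.
Higher confidence requires a wider interval.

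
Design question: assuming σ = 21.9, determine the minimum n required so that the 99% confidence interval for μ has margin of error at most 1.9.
n ≥ 882

For margin E ≤ 1.9:
n ≥ (z* · σ / E)²
n ≥ (2.576 · 21.9 / 1.9)²
n ≥ 881.60

Minimum n = 882 (rounding up)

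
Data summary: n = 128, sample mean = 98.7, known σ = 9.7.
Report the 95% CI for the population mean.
(97.02, 100.38)

z-interval (σ known):
z* = 1.960 for 95% confidence

Margin of error = z* · σ/√n = 1.960 · 9.7/√128 = 1.68

CI: (98.7 - 1.68, 98.7 + 1.68) = (97.02, 100.38)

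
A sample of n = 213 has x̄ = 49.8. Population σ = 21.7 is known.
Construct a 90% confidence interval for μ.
(47.35, 52.25)

z-interval (σ known):
z* = 1.645 for 90% confidence

Margin of error = z* · σ/√n = 1.645 · 21.7/√213 = 2.45

CI: (49.8 - 2.45, 49.8 + 2.45) = (47.35, 52.25)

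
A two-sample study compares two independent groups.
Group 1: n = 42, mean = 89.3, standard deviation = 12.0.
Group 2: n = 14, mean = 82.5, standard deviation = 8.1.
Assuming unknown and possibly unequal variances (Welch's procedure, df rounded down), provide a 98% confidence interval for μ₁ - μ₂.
(-0.17, 13.77)

Difference: x̄₁ - x̄₂ = 6.80
SE = √(s₁²/n₁ + s₂²/n₂) = √(12.0²/42 + 8.1²/14) = 2.8487
df = 33.32 → 33 (Welch–Satterthwaite, rounded down)
t* = 2.445

CI: 6.80 ± 2.445 · 2.8487 = 6.80 ± 6.97 = (-0.17, 13.77)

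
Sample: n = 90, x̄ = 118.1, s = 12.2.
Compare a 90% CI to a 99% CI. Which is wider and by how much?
99% CI is wider by 2.50

df = 89
90% CI: t* = 1.662, (115.96, 120.24), width = 2 · t* · s/√n = 4.27
99% CI: t* = 2.632, (114.72, 121.48), width = 2 · t* · s/√n = 6.77

The 99% CI is wider by 6.77 - 4.27 = 2.50.
Higher confidence requires a wider interval.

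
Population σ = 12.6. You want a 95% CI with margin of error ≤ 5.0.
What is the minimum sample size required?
n ≥ 25

For margin E ≤ 5.0:
n ≥ (z* · σ / E)²
n ≥ (1.960 · 12.6 / 5.0)²
n ≥ 24.40

Minimum n = 25 (rounding up)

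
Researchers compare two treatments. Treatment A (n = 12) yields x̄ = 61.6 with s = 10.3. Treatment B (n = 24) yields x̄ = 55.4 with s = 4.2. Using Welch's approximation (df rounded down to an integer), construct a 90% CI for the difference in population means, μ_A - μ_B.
(0.69, 11.71)

Difference: x̄₁ - x̄₂ = 6.20
SE = √(s₁²/n₁ + s₂²/n₂) = √(10.3²/12 + 4.2²/24) = 3.0945
df = 12.86 → 12 (Welch–Satterthwaite, rounded down)
t* = 1.782

CI: 6.20 ± 1.782 · 3.0945 = 6.20 ± 5.51 = (0.69, 11.71)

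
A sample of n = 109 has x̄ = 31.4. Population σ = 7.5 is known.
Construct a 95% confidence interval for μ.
(29.99, 32.81)

z-interval (σ known):
z* = 1.960 for 95% confidence

Margin of error = z* · σ/√n = 1.960 · 7.5/√109 = 1.41

CI: (31.4 - 1.41, 31.4 + 1.41) = (29.99, 32.81)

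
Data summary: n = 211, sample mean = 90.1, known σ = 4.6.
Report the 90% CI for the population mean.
(89.58, 90.62)

z-interval (σ known):
z* = 1.645 for 90% confidence

Margin of error = z* · σ/√n = 1.645 · 4.6/√211 = 0.52

CI: (90.1 - 0.52, 90.1 + 0.52) = (89.58, 90.62)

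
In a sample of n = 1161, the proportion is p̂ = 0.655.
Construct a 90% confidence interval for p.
(0.632, 0.678)

Proportion CI:
SE = √(p̂(1-p̂)/n) = √(0.655 · 0.345 / 1161) = 0.01395

z* = 1.645
Margin = z* · SE = 1.645 · 0.01395 = 0.0229

CI: 0.655 ± 0.0229 = (0.632, 0.678)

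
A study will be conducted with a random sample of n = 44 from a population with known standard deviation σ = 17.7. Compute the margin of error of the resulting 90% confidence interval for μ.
Margin of error = 4.39

Margin of error = z* · σ/√n
= 1.645 · 17.7/√44
= 1.645 · 17.7/6.6332
= 4.39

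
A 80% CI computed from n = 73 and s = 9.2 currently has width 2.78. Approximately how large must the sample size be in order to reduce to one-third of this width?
n ≈ 657

CI width ∝ 1/√n
To reduce width by factor 3, need √n to grow by 3 → need 3² = 9 times as many samples.

Current: n = 73, width = 2.78
New: n = 657, width ≈ 0.92

Width reduced by factor of 2.78/0.92 = 3.02.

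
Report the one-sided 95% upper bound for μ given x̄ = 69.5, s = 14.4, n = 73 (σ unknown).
μ ≤ 72.31

Upper bound (one-sided):
t* = 1.666 (one-sided for 95%)
Upper bound = x̄ + t* · s/√n = 69.5 + 1.666 · 14.4/√73 = 72.31

We are 95% confident that μ ≤ 72.31.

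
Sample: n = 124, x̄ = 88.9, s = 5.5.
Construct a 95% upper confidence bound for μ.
μ ≤ 89.72

Upper bound (one-sided):
t* = 1.657 (one-sided for 95%)
Upper bound = x̄ + t* · s/√n = 88.9 + 1.657 · 5.5/√124 = 89.72

We are 95% confident that μ ≤ 89.72.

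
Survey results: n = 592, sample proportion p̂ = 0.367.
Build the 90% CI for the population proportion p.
(0.334, 0.400)

Proportion CI:
SE = √(p̂(1-p̂)/n) = √(0.367 · 0.633 / 592) = 0.01981

z* = 1.645
Margin = z* · SE = 1.645 · 0.01981 = 0.0326

CI: 0.367 ± 0.0326 = (0.334, 0.400)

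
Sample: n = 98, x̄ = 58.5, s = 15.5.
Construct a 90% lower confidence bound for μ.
μ ≥ 56.48

Lower bound (one-sided):
t* = 1.290 (one-sided for 90%)
Lower bound = x̄ - t* · s/√n = 58.5 - 1.290 · 15.5/√98 = 56.48

We are 90% confident that μ ≥ 56.48.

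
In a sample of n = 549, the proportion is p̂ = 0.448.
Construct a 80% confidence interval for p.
(0.421, 0.475)

Proportion CI:
SE = √(p̂(1-p̂)/n) = √(0.448 · 0.552 / 549) = 0.02122

z* = 1.282
Margin = z* · SE = 1.282 · 0.02122 = 0.0272

CI: 0.448 ± 0.0272 = (0.421, 0.475)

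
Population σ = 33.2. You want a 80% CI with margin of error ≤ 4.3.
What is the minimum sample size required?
n ≥ 98

For margin E ≤ 4.3:
n ≥ (z* · σ / E)²
n ≥ (1.282 · 33.2 / 4.3)²
n ≥ 97.98

Minimum n = 98 (rounding up)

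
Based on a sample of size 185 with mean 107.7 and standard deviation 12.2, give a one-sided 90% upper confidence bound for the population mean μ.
μ ≤ 108.85

Upper bound (one-sided):
t* = 1.286 (one-sided for 90%)
Upper bound = x̄ + t* · s/√n = 107.7 + 1.286 · 12.2/√185 = 108.85

We are 90% confident that μ ≤ 108.85.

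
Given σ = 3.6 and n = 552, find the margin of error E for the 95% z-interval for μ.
Margin of error = 0.30

Margin of error = z* · σ/√n
= 1.960 · 3.6/√552
= 1.960 · 3.6/23.4947
= 0.30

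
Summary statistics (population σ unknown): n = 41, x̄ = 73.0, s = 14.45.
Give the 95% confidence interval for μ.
(68.44, 77.56)

t-interval (σ unknown):
df = n - 1 = 40
t* = 2.021 for 95% confidence

Margin of error = t* · s/√n = 2.021 · 14.45/√41 = 4.56

CI: (68.44, 77.56)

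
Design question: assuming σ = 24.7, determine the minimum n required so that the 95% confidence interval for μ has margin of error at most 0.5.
n ≥ 9375

For margin E ≤ 0.5:
n ≥ (z* · σ / E)²
n ≥ (1.960 · 24.7 / 0.5)²
n ≥ 9374.89

Minimum n = 9375 (rounding up)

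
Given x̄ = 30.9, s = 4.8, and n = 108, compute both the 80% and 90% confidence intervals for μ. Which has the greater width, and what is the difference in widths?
90% CI is wider by 0.34

df = 107
80% CI: t* = 1.290, (30.30, 31.50), width = 2 · t* · s/√n = 1.19
90% CI: t* = 1.659, (30.13, 31.67), width = 2 · t* · s/√n = 1.53

The 90% CI is wider by 1.53 - 1.19 = 0.34.
Higher confidence requires a wider interval.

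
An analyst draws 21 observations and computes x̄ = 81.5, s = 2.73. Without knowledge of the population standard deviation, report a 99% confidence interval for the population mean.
(79.81, 83.19)

t-interval (σ unknown):
df = n - 1 = 20
t* = 2.845 for 99% confidence

Margin of error = t* · s/√n = 2.845 · 2.73/√21 = 1.69

CI: (79.81, 83.19)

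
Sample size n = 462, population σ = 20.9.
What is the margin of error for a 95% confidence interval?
Margin of error = 1.91

Margin of error = z* · σ/√n
= 1.960 · 20.9/√462
= 1.960 · 20.9/21.4942
= 1.91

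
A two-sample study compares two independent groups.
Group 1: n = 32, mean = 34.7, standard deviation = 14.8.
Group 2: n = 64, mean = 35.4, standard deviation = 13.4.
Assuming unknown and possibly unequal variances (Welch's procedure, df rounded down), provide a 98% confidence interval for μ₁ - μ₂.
(-8.14, 6.74)

Difference: x̄₁ - x̄₂ = -0.70
SE = √(s₁²/n₁ + s₂²/n₂) = √(14.8²/32 + 13.4²/64) = 3.1065
df = 56.92 → 56 (Welch–Satterthwaite, rounded down)
t* = 2.395

CI: -0.70 ± 2.395 · 3.1065 = -0.70 ± 7.44 = (-8.14, 6.74)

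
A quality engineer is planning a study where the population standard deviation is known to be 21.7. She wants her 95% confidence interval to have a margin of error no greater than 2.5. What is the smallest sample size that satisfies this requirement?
n ≥ 290

For margin E ≤ 2.5:
n ≥ (z* · σ / E)²
n ≥ (1.960 · 21.7 / 2.5)²
n ≥ 289.44

Minimum n = 290 (rounding up)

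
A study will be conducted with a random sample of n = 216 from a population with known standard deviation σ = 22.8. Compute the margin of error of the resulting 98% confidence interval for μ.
Margin of error = 3.61

Margin of error = z* · σ/√n
= 2.326 · 22.8/√216
= 2.326 · 22.8/14.6969
= 3.61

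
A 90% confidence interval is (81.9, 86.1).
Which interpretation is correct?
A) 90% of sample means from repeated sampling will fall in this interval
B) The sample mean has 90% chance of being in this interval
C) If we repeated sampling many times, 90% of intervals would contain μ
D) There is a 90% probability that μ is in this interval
C

A) Wrong — coverage applies to intervals containing μ, not to future x̄ values.
B) Wrong — x̄ is observed and sits in the interval by construction.
C) Correct — this is the frequentist long-run coverage interpretation.
D) Wrong — μ is fixed; the randomness lives in the interval, not in μ.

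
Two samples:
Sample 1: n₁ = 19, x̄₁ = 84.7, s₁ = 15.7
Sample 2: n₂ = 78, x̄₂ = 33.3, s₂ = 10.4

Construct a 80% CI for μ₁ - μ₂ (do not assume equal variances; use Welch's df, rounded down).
(46.39, 56.41)

Difference: x̄₁ - x̄₂ = 51.40
SE = √(s₁²/n₁ + s₂²/n₂) = √(15.7²/19 + 10.4²/78) = 3.7894
df = 21.99 → 21 (Welch–Satterthwaite, rounded down)
t* = 1.323

CI: 51.40 ± 1.323 · 3.7894 = 51.40 ± 5.01 = (46.39, 56.41)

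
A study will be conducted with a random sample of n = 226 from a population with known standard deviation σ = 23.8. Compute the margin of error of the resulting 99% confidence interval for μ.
Margin of error = 4.08

Margin of error = z* · σ/√n
= 2.576 · 23.8/√226
= 2.576 · 23.8/15.0333
= 4.08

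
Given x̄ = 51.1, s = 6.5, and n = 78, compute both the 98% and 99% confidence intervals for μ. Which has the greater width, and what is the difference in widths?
99% CI is wider by 0.39

df = 77
98% CI: t* = 2.376, (49.35, 52.85), width = 2 · t* · s/√n = 3.50
99% CI: t* = 2.641, (49.16, 53.04), width = 2 · t* · s/√n = 3.89

The 99% CI is wider by 3.89 - 3.50 = 0.39.
Higher confidence requires a wider interval.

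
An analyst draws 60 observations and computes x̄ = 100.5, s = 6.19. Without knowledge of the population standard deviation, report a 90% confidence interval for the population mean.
(99.16, 101.84)

t-interval (σ unknown):
df = n - 1 = 59
t* = 1.671 for 90% confidence

Margin of error = t* · s/√n = 1.671 · 6.19/√60 = 1.34

CI: (99.16, 101.84)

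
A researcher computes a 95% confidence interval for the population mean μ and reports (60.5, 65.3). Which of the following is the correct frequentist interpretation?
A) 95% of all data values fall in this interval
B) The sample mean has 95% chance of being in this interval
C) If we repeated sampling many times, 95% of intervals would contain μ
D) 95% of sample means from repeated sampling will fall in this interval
C

A) Wrong — a CI is about the parameter μ, not individual data values.
B) Wrong — x̄ is observed and sits in the interval by construction.
C) Correct — this is the frequentist long-run coverage interpretation.
D) Wrong — coverage applies to intervals containing μ, not to future x̄ values.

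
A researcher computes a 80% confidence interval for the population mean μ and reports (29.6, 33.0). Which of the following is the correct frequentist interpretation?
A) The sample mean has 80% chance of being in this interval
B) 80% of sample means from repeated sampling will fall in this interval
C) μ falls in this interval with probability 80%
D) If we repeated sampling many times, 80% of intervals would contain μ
D

A) Wrong — x̄ is observed and sits in the interval by construction.
B) Wrong — coverage applies to intervals containing μ, not to future x̄ values.
C) Wrong — μ is fixed; the randomness lives in the interval, not in μ.
D) Correct — this is the frequentist long-run coverage interpretation.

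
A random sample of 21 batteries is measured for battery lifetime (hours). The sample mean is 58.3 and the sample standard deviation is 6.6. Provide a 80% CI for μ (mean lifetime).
(56.39, 60.21)

t-interval (σ unknown):
df = n - 1 = 20
t* = 1.325 for 80% confidence

Margin of error = t* · s/√n = 1.325 · 6.6/√21 = 1.91

CI: (56.39, 60.21)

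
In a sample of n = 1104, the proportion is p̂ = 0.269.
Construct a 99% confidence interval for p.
(0.235, 0.303)

Proportion CI:
SE = √(p̂(1-p̂)/n) = √(0.269 · 0.731 / 1104) = 0.01335

z* = 2.576
Margin = z* · SE = 2.576 · 0.01335 = 0.0344

CI: 0.269 ± 0.0344 = (0.235, 0.303)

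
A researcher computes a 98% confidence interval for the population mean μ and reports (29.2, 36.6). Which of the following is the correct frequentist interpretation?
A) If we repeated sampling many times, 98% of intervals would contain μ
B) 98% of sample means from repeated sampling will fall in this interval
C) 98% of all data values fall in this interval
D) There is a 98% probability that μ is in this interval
A

A) Correct — this is the frequentist long-run coverage interpretation.
B) Wrong — coverage applies to intervals containing μ, not to future x̄ values.
C) Wrong — a CI is about the parameter μ, not individual data values.
D) Wrong — μ is fixed; the randomness lives in the interval, not in μ.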